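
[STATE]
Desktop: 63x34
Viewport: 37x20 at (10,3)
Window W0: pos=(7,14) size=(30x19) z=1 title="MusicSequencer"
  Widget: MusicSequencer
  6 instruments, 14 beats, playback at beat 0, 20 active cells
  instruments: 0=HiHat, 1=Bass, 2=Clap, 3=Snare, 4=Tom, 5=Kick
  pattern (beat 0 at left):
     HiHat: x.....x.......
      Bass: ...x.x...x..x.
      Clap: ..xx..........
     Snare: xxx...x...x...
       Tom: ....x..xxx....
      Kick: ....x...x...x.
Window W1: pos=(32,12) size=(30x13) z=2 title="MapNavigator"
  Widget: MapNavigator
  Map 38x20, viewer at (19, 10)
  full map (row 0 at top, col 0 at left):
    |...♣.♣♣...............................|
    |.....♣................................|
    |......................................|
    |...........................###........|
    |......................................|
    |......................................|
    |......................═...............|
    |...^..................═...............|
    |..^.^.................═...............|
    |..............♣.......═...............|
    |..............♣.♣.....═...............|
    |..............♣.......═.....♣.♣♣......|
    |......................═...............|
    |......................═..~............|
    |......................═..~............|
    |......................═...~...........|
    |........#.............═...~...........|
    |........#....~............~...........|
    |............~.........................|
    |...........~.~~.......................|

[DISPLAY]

                                     
                                     
                                     
                                     
                                     
                                     
                                     
                                     
                                     
                      ┏━━━━━━━━━━━━━━
                      ┃ MapNavigator 
━━━━━━━━━━━━━━━━━━━━━━┠──────────────
usicSequencer         ┃..............
──────────────────────┃..............
    ▼1234567890123    ┃..............
iHat█·····█·······    ┃.........♣....
Bass···█·█···█··█·    ┃.........♣.♣..
Clap··██··········    ┃.........♣....
nare███···█···█···    ┃..............
 Tom····█··███····    ┃..............


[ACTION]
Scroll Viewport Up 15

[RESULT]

                                     
                                     
                                     
                                     
                                     
                                     
                                     
                                     
                                     
                                     
                                     
                                     
                      ┏━━━━━━━━━━━━━━
                      ┃ MapNavigator 
━━━━━━━━━━━━━━━━━━━━━━┠──────────────
usicSequencer         ┃..............
──────────────────────┃..............
    ▼1234567890123    ┃..............
iHat█·····█·······    ┃.........♣....
Bass···█·█···█··█·    ┃.........♣.♣..


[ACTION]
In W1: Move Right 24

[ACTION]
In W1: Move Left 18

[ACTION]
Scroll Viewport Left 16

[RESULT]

                                     
                                     
                                     
                                     
                                     
                                     
                                     
                                     
                                     
                                     
                                     
                                     
                                ┏━━━━
                                ┃ Map
       ┏━━━━━━━━━━━━━━━━━━━━━━━━┠────
       ┃ MusicSequencer         ┃....
       ┠────────────────────────┃....
       ┃      ▼1234567890123    ┃....
       ┃ HiHat█·····█·······    ┃....
       ┃  Bass···█·█···█··█·    ┃....


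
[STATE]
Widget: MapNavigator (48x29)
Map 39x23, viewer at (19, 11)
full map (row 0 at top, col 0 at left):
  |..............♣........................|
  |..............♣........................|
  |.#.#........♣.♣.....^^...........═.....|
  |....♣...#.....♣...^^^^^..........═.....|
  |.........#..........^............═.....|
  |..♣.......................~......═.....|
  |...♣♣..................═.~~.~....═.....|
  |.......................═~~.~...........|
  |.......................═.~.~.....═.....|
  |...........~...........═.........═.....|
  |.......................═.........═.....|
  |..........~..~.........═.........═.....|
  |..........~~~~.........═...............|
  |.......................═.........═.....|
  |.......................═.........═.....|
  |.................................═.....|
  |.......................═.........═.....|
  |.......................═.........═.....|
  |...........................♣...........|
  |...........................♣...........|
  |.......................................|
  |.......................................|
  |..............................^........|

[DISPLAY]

                                                
                                                
                                                
     ..............♣........................    
     ..............♣........................    
     .#.#........♣.♣.....^^...........═.....    
     ....♣...#.....♣...^^^^^..........═.....    
     .........#..........^............═.....    
     ..♣.......................~......═.....    
     ...♣♣..................═.~~.~....═.....    
     .......................═~~.~...........    
     .......................═.~.~.....═.....    
     ...........~...........═.........═.....    
     .......................═.........═.....    
     ..........~..~.....@...═.........═.....    
     ..........~~~~.........═...............    
     .......................═.........═.....    
     .......................═.........═.....    
     .................................═.....    
     .......................═.........═.....    
     .......................═.........═.....    
     ...........................♣...........    
     ...........................♣...........    
     .......................................    
     .......................................    
     ..............................^........    
                                                
                                                
                                                


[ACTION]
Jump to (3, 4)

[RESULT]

                                                
                                                
                                                
                                                
                                                
                                                
                                                
                                                
                                                
                                                
                     ..............♣............
                     ..............♣............
                     .#.#........♣.♣.....^^.....
                     ....♣...#.....♣...^^^^^....
                     ...@.....#..........^......
                     ..♣.......................~
                     ...♣♣..................═.~~
                     .......................═~~.
                     .......................═.~.
                     ...........~...........═...
                     .......................═...
                     ..........~..~.........═...
                     ..........~~~~.........═...
                     .......................═...
                     .......................═...
                     ...........................
                     .......................═...
                     .......................═...
                     ...........................


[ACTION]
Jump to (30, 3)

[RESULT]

                                                
                                                
                                                
                                                
                                                
                                                
                                                
                                                
                                                
                                                
                                                
........♣........................               
........♣........................               
......♣.♣.....^^...........═.....               
..#.....♣...^^^^^.......@..═.....               
...#..........^............═.....               
....................~......═.....               
.................═.~~.~....═.....               
.................═~~.~...........               
.................═.~.~.....═.....               
.....~...........═.........═.....               
.................═.........═.....               
....~..~.........═.........═.....               
....~~~~.........═...............               
.................═.........═.....               
.................═.........═.....               
...........................═.....               
.................═.........═.....               
.................═.........═.....               


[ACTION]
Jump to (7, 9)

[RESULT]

                                                
                                                
                                                
                                                
                                                
                 ..............♣................
                 ..............♣................
                 .#.#........♣.♣.....^^.........
                 ....♣...#.....♣...^^^^^........
                 .........#..........^..........
                 ..♣.......................~....
                 ...♣♣..................═.~~.~..
                 .......................═~~.~...
                 .......................═.~.~...
                 .......@...~...........═.......
                 .......................═.......
                 ..........~..~.........═.......
                 ..........~~~~.........═.......
                 .......................═.......
                 .......................═.......
                 ...............................
                 .......................═.......
                 .......................═.......
                 ...........................♣...
                 ...........................♣...
                 ...............................
                 ...............................
                 ..............................^
                                                


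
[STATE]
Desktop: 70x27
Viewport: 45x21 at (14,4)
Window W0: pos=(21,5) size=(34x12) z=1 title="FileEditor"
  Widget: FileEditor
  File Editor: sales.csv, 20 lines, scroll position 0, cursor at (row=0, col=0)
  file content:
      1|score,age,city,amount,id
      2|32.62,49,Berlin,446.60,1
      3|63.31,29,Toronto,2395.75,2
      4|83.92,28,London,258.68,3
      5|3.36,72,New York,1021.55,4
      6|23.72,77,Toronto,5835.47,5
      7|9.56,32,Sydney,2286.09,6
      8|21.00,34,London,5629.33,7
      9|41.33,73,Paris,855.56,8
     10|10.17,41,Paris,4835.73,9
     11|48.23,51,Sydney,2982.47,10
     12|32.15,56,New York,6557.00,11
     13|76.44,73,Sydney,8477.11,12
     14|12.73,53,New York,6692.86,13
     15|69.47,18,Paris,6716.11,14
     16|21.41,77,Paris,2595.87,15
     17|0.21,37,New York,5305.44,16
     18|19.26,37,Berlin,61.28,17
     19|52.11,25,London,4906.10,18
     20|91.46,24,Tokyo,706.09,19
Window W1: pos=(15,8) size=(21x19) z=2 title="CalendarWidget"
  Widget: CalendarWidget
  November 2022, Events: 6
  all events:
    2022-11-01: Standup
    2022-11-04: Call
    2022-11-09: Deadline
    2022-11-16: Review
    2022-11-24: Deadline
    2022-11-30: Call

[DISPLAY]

                                             
       ┏━━━━━━━━━━━━━━━━━━━━━━━━━━━━━━━━┓    
       ┃ FileEditor                     ┃    
       ┠────────────────────────────────┨    
 ┏━━━━━━━━━━━━━━━━━━━┓,amount,id       ▲┃    
 ┃ CalendarWidget    ┃n,446.60,1       █┃    
 ┠───────────────────┨to,2395.75,2     ░┃    
 ┃   November 2022   ┃n,258.68,3       ░┃    
 ┃Mo Tu We Th Fr Sa S┃rk,1021.55,4     ░┃    
 ┃    1*  2  3  4*  5┃to,5835.47,5     ░┃    
 ┃ 7  8  9* 10 11 12 ┃,2286.09,6       ░┃    
 ┃14 15 16* 17 18 19 ┃n,5629.33,7      ▼┃    
 ┃21 22 23 24* 25 26 ┃━━━━━━━━━━━━━━━━━━┛    
 ┃28 29 30*          ┃                       
 ┃                   ┃                       
 ┃                   ┃                       
 ┃                   ┃                       
 ┃                   ┃                       
 ┃                   ┃                       
 ┃                   ┃                       
 ┃                   ┃                       


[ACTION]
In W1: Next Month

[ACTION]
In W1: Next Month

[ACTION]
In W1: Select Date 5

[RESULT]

                                             
       ┏━━━━━━━━━━━━━━━━━━━━━━━━━━━━━━━━┓    
       ┃ FileEditor                     ┃    
       ┠────────────────────────────────┨    
 ┏━━━━━━━━━━━━━━━━━━━┓,amount,id       ▲┃    
 ┃ CalendarWidget    ┃n,446.60,1       █┃    
 ┠───────────────────┨to,2395.75,2     ░┃    
 ┃    January 2023   ┃n,258.68,3       ░┃    
 ┃Mo Tu We Th Fr Sa S┃rk,1021.55,4     ░┃    
 ┃                   ┃to,5835.47,5     ░┃    
 ┃ 2  3  4 [ 5]  6  7┃,2286.09,6       ░┃    
 ┃ 9 10 11 12 13 14 1┃n,5629.33,7      ▼┃    
 ┃16 17 18 19 20 21 2┃━━━━━━━━━━━━━━━━━━┛    
 ┃23 24 25 26 27 28 2┃                       
 ┃30 31              ┃                       
 ┃                   ┃                       
 ┃                   ┃                       
 ┃                   ┃                       
 ┃                   ┃                       
 ┃                   ┃                       
 ┃                   ┃                       


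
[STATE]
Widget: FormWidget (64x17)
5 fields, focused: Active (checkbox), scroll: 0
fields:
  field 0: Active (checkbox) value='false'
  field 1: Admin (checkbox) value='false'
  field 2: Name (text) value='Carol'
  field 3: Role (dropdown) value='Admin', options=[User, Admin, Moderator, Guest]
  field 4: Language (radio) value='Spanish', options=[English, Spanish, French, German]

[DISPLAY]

> Active:     [ ]                                               
  Admin:      [ ]                                               
  Name:       [Carol                                           ]
  Role:       [Admin                                          ▼]
  Language:   ( ) English  (●) Spanish  ( ) French  ( ) German  
                                                                
                                                                
                                                                
                                                                
                                                                
                                                                
                                                                
                                                                
                                                                
                                                                
                                                                
                                                                


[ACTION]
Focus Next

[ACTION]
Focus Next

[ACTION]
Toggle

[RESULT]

  Active:     [ ]                                               
  Admin:      [ ]                                               
> Name:       [Carol                                           ]
  Role:       [Admin                                          ▼]
  Language:   ( ) English  (●) Spanish  ( ) French  ( ) German  
                                                                
                                                                
                                                                
                                                                
                                                                
                                                                
                                                                
                                                                
                                                                
                                                                
                                                                
                                                                


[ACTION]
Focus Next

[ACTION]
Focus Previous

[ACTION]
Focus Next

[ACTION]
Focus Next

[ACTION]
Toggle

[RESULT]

  Active:     [ ]                                               
  Admin:      [ ]                                               
  Name:       [Carol                                           ]
  Role:       [Admin                                          ▼]
> Language:   ( ) English  (●) Spanish  ( ) French  ( ) German  
                                                                
                                                                
                                                                
                                                                
                                                                
                                                                
                                                                
                                                                
                                                                
                                                                
                                                                
                                                                


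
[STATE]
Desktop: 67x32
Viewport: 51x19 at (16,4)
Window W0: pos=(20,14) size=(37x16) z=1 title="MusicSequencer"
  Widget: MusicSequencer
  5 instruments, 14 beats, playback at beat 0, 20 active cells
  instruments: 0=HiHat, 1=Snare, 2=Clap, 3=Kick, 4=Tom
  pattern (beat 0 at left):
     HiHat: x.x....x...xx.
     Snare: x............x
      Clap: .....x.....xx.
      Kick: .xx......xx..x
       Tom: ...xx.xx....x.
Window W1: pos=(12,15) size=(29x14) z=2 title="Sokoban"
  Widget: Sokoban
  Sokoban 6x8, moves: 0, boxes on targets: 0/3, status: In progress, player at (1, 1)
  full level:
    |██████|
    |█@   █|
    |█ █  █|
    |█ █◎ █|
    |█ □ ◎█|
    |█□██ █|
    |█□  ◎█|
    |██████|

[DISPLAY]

                                                   
                                                   
                                                   
                                                   
                                                   
                                                   
                                                   
                                                   
                                                   
                                                   
    ┏━━━━━━━━━━━━━━━━━━━━━━━━━━━━━━━━━━━┓          
━━━━━━━━━━━━━━━━━━━━━━━━┓               ┃          
koban                   ┃───────────────┨          
────────────────────────┨               ┃          
███                     ┃               ┃          
  █                     ┃               ┃          
  █                     ┃               ┃          
◎ █                     ┃               ┃          
 ◎█                     ┃               ┃          


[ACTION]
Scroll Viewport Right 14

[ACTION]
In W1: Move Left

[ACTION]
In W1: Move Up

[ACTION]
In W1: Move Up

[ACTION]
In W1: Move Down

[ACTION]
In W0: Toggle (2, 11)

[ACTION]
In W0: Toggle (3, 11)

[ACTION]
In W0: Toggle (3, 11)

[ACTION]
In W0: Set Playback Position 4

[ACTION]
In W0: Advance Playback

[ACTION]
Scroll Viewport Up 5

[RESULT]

                                                   
                                                   
                                                   
                                                   
                                                   
                                                   
                                                   
                                                   
                                                   
                                                   
                                                   
                                                   
                                                   
                                                   
    ┏━━━━━━━━━━━━━━━━━━━━━━━━━━━━━━━━━━━┓          
━━━━━━━━━━━━━━━━━━━━━━━━┓               ┃          
koban                   ┃───────────────┨          
────────────────────────┨               ┃          
███                     ┃               ┃          


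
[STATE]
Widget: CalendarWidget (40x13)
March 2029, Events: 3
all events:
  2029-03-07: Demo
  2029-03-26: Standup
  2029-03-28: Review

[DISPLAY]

               March 2029               
Mo Tu We Th Fr Sa Su                    
          1  2  3  4                    
 5  6  7*  8  9 10 11                   
12 13 14 15 16 17 18                    
19 20 21 22 23 24 25                    
26* 27 28* 29 30 31                     
                                        
                                        
                                        
                                        
                                        
                                        


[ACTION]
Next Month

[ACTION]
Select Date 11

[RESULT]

               April 2029               
Mo Tu We Th Fr Sa Su                    
                   1                    
 2  3  4  5  6  7  8                    
 9 10 [11] 12 13 14 15                  
16 17 18 19 20 21 22                    
23 24 25 26 27 28 29                    
30                                      
                                        
                                        
                                        
                                        
                                        


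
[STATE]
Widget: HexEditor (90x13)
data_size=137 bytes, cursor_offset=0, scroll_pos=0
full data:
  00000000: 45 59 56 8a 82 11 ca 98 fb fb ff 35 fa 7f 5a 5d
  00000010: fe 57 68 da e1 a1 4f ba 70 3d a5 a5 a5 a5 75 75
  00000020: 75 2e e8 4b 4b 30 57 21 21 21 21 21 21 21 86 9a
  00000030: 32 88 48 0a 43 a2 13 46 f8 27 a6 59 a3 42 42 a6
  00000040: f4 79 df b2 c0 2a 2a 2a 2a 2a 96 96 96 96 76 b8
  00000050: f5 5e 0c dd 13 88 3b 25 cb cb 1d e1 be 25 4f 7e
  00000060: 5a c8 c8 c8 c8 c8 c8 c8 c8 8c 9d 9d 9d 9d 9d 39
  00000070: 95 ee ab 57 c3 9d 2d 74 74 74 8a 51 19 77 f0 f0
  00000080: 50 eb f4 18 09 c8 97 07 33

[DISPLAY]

00000000  45 59 56 8a 82 11 ca 98  fb fb ff 35 fa 7f 5a 5d  |EYV........5..Z]|            
00000010  fe 57 68 da e1 a1 4f ba  70 3d a5 a5 a5 a5 75 75  |.Wh...O.p=....uu|            
00000020  75 2e e8 4b 4b 30 57 21  21 21 21 21 21 21 86 9a  |u..KK0W!!!!!!!..|            
00000030  32 88 48 0a 43 a2 13 46  f8 27 a6 59 a3 42 42 a6  |2.H.C..F.'.Y.BB.|            
00000040  f4 79 df b2 c0 2a 2a 2a  2a 2a 96 96 96 96 76 b8  |.y...*****....v.|            
00000050  f5 5e 0c dd 13 88 3b 25  cb cb 1d e1 be 25 4f 7e  |.^....;%.....%O~|            
00000060  5a c8 c8 c8 c8 c8 c8 c8  c8 8c 9d 9d 9d 9d 9d 39  |Z..............9|            
00000070  95 ee ab 57 c3 9d 2d 74  74 74 8a 51 19 77 f0 f0  |...W..-ttt.Q.w..|            
00000080  50 eb f4 18 09 c8 97 07  33                       |P.......3       |            
                                                                                          
                                                                                          
                                                                                          
                                                                                          


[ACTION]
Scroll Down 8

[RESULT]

00000080  50 eb f4 18 09 c8 97 07  33                       |P.......3       |            
                                                                                          
                                                                                          
                                                                                          
                                                                                          
                                                                                          
                                                                                          
                                                                                          
                                                                                          
                                                                                          
                                                                                          
                                                                                          
                                                                                          


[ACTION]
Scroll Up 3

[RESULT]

00000050  f5 5e 0c dd 13 88 3b 25  cb cb 1d e1 be 25 4f 7e  |.^....;%.....%O~|            
00000060  5a c8 c8 c8 c8 c8 c8 c8  c8 8c 9d 9d 9d 9d 9d 39  |Z..............9|            
00000070  95 ee ab 57 c3 9d 2d 74  74 74 8a 51 19 77 f0 f0  |...W..-ttt.Q.w..|            
00000080  50 eb f4 18 09 c8 97 07  33                       |P.......3       |            
                                                                                          
                                                                                          
                                                                                          
                                                                                          
                                                                                          
                                                                                          
                                                                                          
                                                                                          
                                                                                          


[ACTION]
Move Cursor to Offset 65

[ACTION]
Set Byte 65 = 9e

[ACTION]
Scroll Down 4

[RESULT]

00000080  50 eb f4 18 09 c8 97 07  33                       |P.......3       |            
                                                                                          
                                                                                          
                                                                                          
                                                                                          
                                                                                          
                                                                                          
                                                                                          
                                                                                          
                                                                                          
                                                                                          
                                                                                          
                                                                                          


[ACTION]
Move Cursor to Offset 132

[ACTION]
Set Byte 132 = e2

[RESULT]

00000080  50 eb f4 18 E2 c8 97 07  33                       |P.......3       |            
                                                                                          
                                                                                          
                                                                                          
                                                                                          
                                                                                          
                                                                                          
                                                                                          
                                                                                          
                                                                                          
                                                                                          
                                                                                          
                                                                                          


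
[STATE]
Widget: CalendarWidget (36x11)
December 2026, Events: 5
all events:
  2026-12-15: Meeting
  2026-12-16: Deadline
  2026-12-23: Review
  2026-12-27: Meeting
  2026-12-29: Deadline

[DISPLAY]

           December 2026            
Mo Tu We Th Fr Sa Su                
    1  2  3  4  5  6                
 7  8  9 10 11 12 13                
14 15* 16* 17 18 19 20              
21 22 23* 24 25 26 27*              
28 29* 30 31                        
                                    
                                    
                                    
                                    


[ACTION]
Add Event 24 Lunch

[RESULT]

           December 2026            
Mo Tu We Th Fr Sa Su                
    1  2  3  4  5  6                
 7  8  9 10 11 12 13                
14 15* 16* 17 18 19 20              
21 22 23* 24* 25 26 27*             
28 29* 30 31                        
                                    
                                    
                                    
                                    


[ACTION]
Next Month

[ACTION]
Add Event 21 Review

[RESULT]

            January 2027            
Mo Tu We Th Fr Sa Su                
             1  2  3                
 4  5  6  7  8  9 10                
11 12 13 14 15 16 17                
18 19 20 21* 22 23 24               
25 26 27 28 29 30 31                
                                    
                                    
                                    
                                    


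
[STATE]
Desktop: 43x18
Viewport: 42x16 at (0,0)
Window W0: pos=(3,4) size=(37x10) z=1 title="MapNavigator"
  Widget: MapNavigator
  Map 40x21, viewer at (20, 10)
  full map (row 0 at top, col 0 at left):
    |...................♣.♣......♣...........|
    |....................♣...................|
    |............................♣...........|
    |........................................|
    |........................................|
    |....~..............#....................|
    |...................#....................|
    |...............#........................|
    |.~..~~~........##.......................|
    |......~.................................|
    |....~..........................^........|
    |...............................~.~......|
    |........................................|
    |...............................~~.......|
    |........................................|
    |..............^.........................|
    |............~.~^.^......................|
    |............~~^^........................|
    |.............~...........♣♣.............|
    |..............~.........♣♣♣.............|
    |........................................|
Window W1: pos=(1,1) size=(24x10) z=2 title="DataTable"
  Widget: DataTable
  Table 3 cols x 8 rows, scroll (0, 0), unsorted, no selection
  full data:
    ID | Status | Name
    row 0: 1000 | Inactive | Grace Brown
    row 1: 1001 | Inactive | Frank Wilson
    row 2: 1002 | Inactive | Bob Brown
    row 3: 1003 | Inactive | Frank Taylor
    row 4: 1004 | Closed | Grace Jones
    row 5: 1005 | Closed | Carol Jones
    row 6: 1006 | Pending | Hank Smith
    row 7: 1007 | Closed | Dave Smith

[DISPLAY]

                                          
 ┏━━━━━━━━━━━━━━━━━━━━━━┓                 
 ┃ DataTable            ┃                 
 ┠──────────────────────┨                 
 ┃ID  │Status  │Name    ┃━━━━━━━━━━━━━━┓  
 ┃────┼────────┼────────┃              ┃  
 ┃1000│Inactive│Grace Br┃──────────────┨  
 ┃1001│Inactive│Frank Wi┃..............┃  
 ┃1002│Inactive│Bob Brow┃..............┃  
 ┃1003│Inactive│Frank Ta┃..............┃  
 ┗━━━━━━━━━━━━━━━━━━━━━━┛.......^......┃  
   ┃............................~.~....┃  
   ┃...................................┃  
   ┗━━━━━━━━━━━━━━━━━━━━━━━━━━━━━━━━━━━┛  
                                          
                                          


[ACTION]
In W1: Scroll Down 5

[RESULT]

                                          
 ┏━━━━━━━━━━━━━━━━━━━━━━┓                 
 ┃ DataTable            ┃                 
 ┠──────────────────────┨                 
 ┃ID  │Status  │Name    ┃━━━━━━━━━━━━━━┓  
 ┃────┼────────┼────────┃              ┃  
 ┃1004│Closed  │Grace Jo┃──────────────┨  
 ┃1005│Closed  │Carol Jo┃..............┃  
 ┃1006│Pending │Hank Smi┃..............┃  
 ┃1007│Closed  │Dave Smi┃..............┃  
 ┗━━━━━━━━━━━━━━━━━━━━━━┛.......^......┃  
   ┃............................~.~....┃  
   ┃...................................┃  
   ┗━━━━━━━━━━━━━━━━━━━━━━━━━━━━━━━━━━━┛  
                                          
                                          


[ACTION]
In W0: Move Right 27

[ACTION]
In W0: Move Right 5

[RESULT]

                                          
 ┏━━━━━━━━━━━━━━━━━━━━━━┓                 
 ┃ DataTable            ┃                 
 ┠──────────────────────┨                 
 ┃ID  │Status  │Name    ┃━━━━━━━━━━━━━━┓  
 ┃────┼────────┼────────┃              ┃  
 ┃1004│Closed  │Grace Jo┃──────────────┨  
 ┃1005│Closed  │Carol Jo┃              ┃  
 ┃1006│Pending │Hank Smi┃              ┃  
 ┃1007│Closed  │Dave Smi┃              ┃  
 ┗━━━━━━━━━━━━━━━━━━━━━━┛              ┃  
   ┃.........~.~......                 ┃  
   ┃..................                 ┃  
   ┗━━━━━━━━━━━━━━━━━━━━━━━━━━━━━━━━━━━┛  
                                          
                                          


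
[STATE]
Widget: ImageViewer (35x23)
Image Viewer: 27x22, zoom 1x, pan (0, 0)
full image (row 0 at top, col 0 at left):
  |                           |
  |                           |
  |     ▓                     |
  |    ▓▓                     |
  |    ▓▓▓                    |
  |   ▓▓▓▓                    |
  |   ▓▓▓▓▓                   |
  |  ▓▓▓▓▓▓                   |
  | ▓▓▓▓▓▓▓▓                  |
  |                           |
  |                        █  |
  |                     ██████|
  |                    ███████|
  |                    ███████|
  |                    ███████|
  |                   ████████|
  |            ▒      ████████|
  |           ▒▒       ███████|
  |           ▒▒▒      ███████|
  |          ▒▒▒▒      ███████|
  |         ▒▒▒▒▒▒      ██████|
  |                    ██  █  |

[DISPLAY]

                                   
                                   
     ▓                             
    ▓▓                             
    ▓▓▓                            
   ▓▓▓▓                            
   ▓▓▓▓▓                           
  ▓▓▓▓▓▓                           
 ▓▓▓▓▓▓▓▓                          
                                   
                        █          
                     ██████        
                    ███████        
                    ███████        
                    ███████        
                   ████████        
            ▒      ████████        
           ▒▒       ███████        
           ▒▒▒      ███████        
          ▒▒▒▒      ███████        
         ▒▒▒▒▒▒      ██████        
                    ██  █          
                                   


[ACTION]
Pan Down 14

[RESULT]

                    ███████        
                   ████████        
            ▒      ████████        
           ▒▒       ███████        
           ▒▒▒      ███████        
          ▒▒▒▒      ███████        
         ▒▒▒▒▒▒      ██████        
                    ██  █          
                                   
                                   
                                   
                                   
                                   
                                   
                                   
                                   
                                   
                                   
                                   
                                   
                                   
                                   
                                   


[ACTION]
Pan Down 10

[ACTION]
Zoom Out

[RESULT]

                                   
                                   
                                   
                                   
                                   
                                   
                                   
                                   
                                   
                                   
                                   
                                   
                                   
                                   
                                   
                                   
                                   
                                   
                                   
                                   
                                   
                                   
                                   


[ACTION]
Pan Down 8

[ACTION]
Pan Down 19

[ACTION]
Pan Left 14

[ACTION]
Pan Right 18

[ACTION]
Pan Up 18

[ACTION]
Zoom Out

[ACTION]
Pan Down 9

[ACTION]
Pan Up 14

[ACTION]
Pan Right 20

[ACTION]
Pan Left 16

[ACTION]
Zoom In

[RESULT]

                  ██████████████   
                  ██████████████   
                ████████████████   
                ████████████████   
  ▒▒            ████████████████   
  ▒▒            ████████████████   
▒▒▒▒              ██████████████   
▒▒▒▒              ██████████████   
▒▒▒▒▒▒            ██████████████   
▒▒▒▒▒▒            ██████████████   
▒▒▒▒▒▒            ██████████████   
▒▒▒▒▒▒            ██████████████   
▒▒▒▒▒▒▒▒            ████████████   
▒▒▒▒▒▒▒▒            ████████████   
                  ████    ██       
                  ████    ██       
                                   
                                   
                                   
                                   
                                   
                                   
                                   
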